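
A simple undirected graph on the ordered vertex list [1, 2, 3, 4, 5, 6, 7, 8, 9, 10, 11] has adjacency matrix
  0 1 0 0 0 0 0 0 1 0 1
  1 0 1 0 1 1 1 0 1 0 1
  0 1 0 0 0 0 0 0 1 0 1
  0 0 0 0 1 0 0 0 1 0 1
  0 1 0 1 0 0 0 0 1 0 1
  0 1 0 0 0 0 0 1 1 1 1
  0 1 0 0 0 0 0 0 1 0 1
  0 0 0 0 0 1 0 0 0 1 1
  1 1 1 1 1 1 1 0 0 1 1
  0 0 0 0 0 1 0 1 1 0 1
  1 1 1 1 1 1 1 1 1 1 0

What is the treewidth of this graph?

A width-3 tree decomposition is:
Bags: B1 = {2, 6, 9, 11}  B2 = {6, 9, 10, 11}  B3 = {2, 7, 9, 11}  B4 = {2, 3, 9, 11}  B5 = {1, 2, 9, 11}  B6 = {2, 5, 9, 11}  B7 = {6, 8, 10, 11}  B8 = {4, 5, 9, 11}
Tree: B1–B2, B1–B3, B3–B4, B1–B5, B1–B6, B2–B7, B6–B8
Each bag holds 4 vertices, so the decomposition has width 3, which upper-bounds the treewidth. Conversely, {6, 8, 10, 11} is a clique of size 4, and the vertices of any clique must share a bag in every tree decomposition; so some bag has ≥ 4 vertices and tw(G) ≥ 3. Combining the bounds, tw(G) = 3.

3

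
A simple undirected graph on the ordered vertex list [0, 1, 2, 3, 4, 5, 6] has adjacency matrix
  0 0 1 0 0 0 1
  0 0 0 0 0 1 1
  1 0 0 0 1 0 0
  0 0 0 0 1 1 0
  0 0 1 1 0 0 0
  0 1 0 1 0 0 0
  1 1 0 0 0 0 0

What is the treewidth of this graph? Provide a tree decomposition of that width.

Treewidth 2.
One such decomposition:
Bags: B1 = {0, 2, 4}  B2 = {0, 3, 4}  B3 = {0, 3, 5}  B4 = {0, 1, 5}  B5 = {0, 1, 6}
Tree: B1–B2, B2–B3, B3–B4, B4–B5

The largest bag has 3 vertices, giving width 2; this decomposition certifies tw(G) ≤ 2. The edges 0–2–4–3–5–1–6–0 form a cycle, so G is not a tree and its treewidth is at least 2. Combining the bounds, tw(G) = 2.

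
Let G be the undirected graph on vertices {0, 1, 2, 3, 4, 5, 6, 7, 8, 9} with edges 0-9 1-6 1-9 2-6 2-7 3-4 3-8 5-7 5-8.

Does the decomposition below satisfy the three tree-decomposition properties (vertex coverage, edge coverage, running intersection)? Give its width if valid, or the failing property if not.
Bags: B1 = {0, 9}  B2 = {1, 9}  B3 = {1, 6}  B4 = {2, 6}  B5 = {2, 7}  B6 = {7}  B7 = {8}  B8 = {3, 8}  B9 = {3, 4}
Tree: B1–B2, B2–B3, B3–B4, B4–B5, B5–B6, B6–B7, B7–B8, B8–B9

A tree decomposition must satisfy three properties: every vertex lies in some bag; for every edge, both endpoints lie together in some bag; and for every vertex, the bags containing it form a connected subtree. Here vertex 5 appears in no bag, so the decomposition is invalid.

No — vertex 5 appears in no bag.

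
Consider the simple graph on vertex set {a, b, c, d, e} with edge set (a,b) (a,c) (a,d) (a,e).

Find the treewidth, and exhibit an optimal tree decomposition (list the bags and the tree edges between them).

Treewidth 1.
Bags: B1 = {a, b}  B2 = {a, c}  B3 = {a, d}  B4 = {a, e}
Tree: B1–B2, B2–B3, B2–B4

The largest bag has 2 vertices, giving width 1; this decomposition certifies tw(G) ≤ 1. G has an edge, so its treewidth is at least 1. The upper and lower bounds meet at 1, so that is the treewidth.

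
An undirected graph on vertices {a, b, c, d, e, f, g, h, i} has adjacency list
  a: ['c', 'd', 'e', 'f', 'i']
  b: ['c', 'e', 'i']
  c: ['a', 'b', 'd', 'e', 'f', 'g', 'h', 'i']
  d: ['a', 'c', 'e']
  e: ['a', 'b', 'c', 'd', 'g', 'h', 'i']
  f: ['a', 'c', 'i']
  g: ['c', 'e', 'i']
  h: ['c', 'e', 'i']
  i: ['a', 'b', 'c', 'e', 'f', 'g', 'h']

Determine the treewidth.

3

A width-3 tree decomposition is:
Bags: B1 = {a, c, e, i}  B2 = {a, c, d, e}  B3 = {a, c, f, i}  B4 = {c, e, g, i}  B5 = {c, e, h, i}  B6 = {b, c, e, i}
Tree: B1–B2, B1–B3, B1–B4, B4–B5, B5–B6
The largest bag has 4 vertices, giving width 3; this decomposition certifies tw(G) ≤ 3. Conversely, {a, c, d, e} is a clique of size 4, and the vertices of any clique must share a bag in every tree decomposition; so some bag has ≥ 4 vertices and tw(G) ≥ 3. Combining the bounds, tw(G) = 3.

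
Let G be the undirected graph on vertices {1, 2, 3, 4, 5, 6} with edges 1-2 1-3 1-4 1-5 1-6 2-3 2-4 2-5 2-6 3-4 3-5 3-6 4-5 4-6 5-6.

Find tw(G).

A width-5 tree decomposition is:
Bags: B1 = {1, 2, 3, 4, 5, 6}
Tree: (single bag)
With just one bag of size 6, the width is 6 − 1 = 5, so tw(G) ≤ 5. For the lower bound, the 6 vertices {1, 2, 3, 4, 5, 6} are pairwise adjacent, and any tree decomposition puts a clique entirely inside one bag — forcing width ≥ 5. Therefore the treewidth is 5.

5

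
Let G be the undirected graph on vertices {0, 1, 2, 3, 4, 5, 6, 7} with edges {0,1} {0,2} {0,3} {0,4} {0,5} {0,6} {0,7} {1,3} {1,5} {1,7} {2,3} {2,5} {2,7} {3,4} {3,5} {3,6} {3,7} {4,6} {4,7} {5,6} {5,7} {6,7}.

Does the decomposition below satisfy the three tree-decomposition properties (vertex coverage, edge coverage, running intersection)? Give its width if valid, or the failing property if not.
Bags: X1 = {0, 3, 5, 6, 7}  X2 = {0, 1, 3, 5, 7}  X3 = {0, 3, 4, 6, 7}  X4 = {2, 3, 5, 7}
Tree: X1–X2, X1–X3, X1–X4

A tree decomposition must satisfy three properties: every vertex lies in some bag; for every edge, both endpoints lie together in some bag; and for every vertex, the bags containing it form a connected subtree. Here edge (0,2) lies in no bag, so the decomposition is invalid.

No — edge (0,2) lies in no bag.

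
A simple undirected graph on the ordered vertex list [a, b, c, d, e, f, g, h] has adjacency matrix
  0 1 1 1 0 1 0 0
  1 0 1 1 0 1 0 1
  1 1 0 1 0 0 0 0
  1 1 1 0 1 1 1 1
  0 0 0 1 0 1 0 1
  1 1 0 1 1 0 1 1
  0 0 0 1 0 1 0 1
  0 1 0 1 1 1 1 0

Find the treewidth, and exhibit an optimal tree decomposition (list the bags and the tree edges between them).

Each bag holds 4 vertices, so the decomposition has width 3, which upper-bounds the treewidth. For the lower bound, the 4 vertices {a, b, c, d} are pairwise adjacent, and any tree decomposition puts a clique entirely inside one bag — forcing width ≥ 3. Therefore the treewidth is 3.

Treewidth 3.
One such decomposition:
Bags: B1 = {a, b, d, f}  B2 = {a, b, c, d}  B3 = {b, d, f, h}  B4 = {d, f, g, h}  B5 = {d, e, f, h}
Tree: B1–B2, B1–B3, B3–B4, B4–B5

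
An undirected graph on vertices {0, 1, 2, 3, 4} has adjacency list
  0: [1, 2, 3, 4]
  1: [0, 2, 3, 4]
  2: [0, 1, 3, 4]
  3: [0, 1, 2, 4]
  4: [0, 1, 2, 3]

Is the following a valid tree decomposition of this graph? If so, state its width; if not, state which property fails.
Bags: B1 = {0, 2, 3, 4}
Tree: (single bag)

A tree decomposition must satisfy three properties: every vertex lies in some bag; for every edge, both endpoints lie together in some bag; and for every vertex, the bags containing it form a connected subtree. Here vertex 1 appears in no bag, so the decomposition is invalid.

No — vertex 1 appears in no bag.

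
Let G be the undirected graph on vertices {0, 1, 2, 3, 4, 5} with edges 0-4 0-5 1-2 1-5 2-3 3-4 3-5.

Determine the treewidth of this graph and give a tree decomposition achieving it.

Treewidth 2.
One such decomposition:
Bags: B1 = {0, 4, 5}  B2 = {3, 4, 5}  B3 = {1, 3, 5}  B4 = {1, 2, 3}
Tree: B1–B2, B2–B3, B3–B4

Each bag holds 3 vertices, so the decomposition has width 2, which upper-bounds the treewidth. The edges 0–4–3–5–0 form a cycle, so G is not a tree and its treewidth is at least 2. The upper and lower bounds meet at 2, so that is the treewidth.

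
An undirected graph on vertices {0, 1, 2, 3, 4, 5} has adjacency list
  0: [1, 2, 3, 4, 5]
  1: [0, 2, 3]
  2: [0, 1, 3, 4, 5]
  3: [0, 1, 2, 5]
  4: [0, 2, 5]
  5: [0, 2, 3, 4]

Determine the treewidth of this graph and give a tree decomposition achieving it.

Treewidth 3.
One optimal decomposition is:
Bags: B1 = {0, 2, 3, 5}  B2 = {0, 1, 2, 3}  B3 = {0, 2, 4, 5}
Tree: B1–B2, B1–B3

Every bag has size at most 4, so the width is 4 − 1 = 3 and tw(G) ≤ 3. On the other hand G contains the 4-clique {0, 1, 2, 3}. A clique must lie in a single bag of any decomposition, so no decomposition can have width below 3. The upper and lower bounds meet at 3, so that is the treewidth.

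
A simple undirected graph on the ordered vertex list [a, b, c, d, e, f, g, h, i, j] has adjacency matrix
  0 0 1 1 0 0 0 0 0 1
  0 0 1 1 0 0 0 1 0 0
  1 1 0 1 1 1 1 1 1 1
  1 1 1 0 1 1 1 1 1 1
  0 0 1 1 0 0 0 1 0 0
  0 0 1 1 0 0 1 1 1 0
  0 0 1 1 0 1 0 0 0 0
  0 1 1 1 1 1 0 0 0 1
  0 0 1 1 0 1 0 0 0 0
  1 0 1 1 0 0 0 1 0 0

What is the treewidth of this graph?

A width-3 tree decomposition is:
Bags: B1 = {c, d, e, h}  B2 = {c, d, f, h}  B3 = {c, d, h, j}  B4 = {a, c, d, j}  B5 = {c, d, f, g}  B6 = {b, c, d, h}  B7 = {c, d, f, i}
Tree: B1–B2, B1–B3, B3–B4, B2–B5, B3–B6, B5–B7
Every bag has size at most 4, so the width is 4 − 1 = 3 and tw(G) ≤ 3. For the lower bound, the 4 vertices {c, d, f, g} are pairwise adjacent, and any tree decomposition puts a clique entirely inside one bag — forcing width ≥ 3. Combining the bounds, tw(G) = 3.

3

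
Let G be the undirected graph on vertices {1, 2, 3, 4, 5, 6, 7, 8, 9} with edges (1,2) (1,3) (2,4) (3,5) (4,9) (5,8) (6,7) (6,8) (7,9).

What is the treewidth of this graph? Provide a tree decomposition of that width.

Treewidth 2.
One such decomposition:
Bags: B1 = {6, 7, 9}  B2 = {4, 6, 9}  B3 = {2, 4, 6}  B4 = {1, 2, 6}  B5 = {1, 3, 6}  B6 = {3, 5, 6}  B7 = {5, 6, 8}
Tree: B1–B2, B2–B3, B3–B4, B4–B5, B5–B6, B6–B7

The largest bag has 3 vertices, giving width 2; this decomposition certifies tw(G) ≤ 2. Since 6–7–9–4–2–1–3–5–8–6 is a cycle in G, G is not acyclic. Forests are exactly the graphs of treewidth ≤ 1, so tw(G) ≥ 2. Combining the bounds, tw(G) = 2.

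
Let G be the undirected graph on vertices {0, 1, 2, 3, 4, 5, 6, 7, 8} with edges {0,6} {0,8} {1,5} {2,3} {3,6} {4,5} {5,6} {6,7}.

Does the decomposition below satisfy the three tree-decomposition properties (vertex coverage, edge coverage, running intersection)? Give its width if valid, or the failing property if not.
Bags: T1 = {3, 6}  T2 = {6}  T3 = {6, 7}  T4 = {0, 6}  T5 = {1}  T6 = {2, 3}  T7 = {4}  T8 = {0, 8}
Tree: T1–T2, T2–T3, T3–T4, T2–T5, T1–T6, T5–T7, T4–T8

A tree decomposition must satisfy three properties: every vertex lies in some bag; for every edge, both endpoints lie together in some bag; and for every vertex, the bags containing it form a connected subtree. Here vertex 5 appears in no bag, so the decomposition is invalid.

No — vertex 5 appears in no bag.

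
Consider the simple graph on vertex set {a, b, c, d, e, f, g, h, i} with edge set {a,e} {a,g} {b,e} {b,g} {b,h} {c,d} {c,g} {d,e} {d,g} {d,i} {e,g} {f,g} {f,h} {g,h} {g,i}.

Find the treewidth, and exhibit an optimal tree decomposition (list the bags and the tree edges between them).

The largest bag has 3 vertices, giving width 2; this decomposition certifies tw(G) ≤ 2. For the lower bound, the 3 vertices {d, e, g} are pairwise adjacent, and any tree decomposition puts a clique entirely inside one bag — forcing width ≥ 2. Combining the bounds, tw(G) = 2.

Treewidth 2.
Bags: B1 = {b, e, g}  B2 = {b, g, h}  B3 = {d, e, g}  B4 = {d, g, i}  B5 = {f, g, h}  B6 = {a, e, g}  B7 = {c, d, g}
Tree: B1–B2, B1–B3, B3–B4, B2–B5, B1–B6, B3–B7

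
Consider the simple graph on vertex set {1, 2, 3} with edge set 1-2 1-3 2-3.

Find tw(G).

2

A width-2 tree decomposition is:
Bags: B1 = {1, 2, 3}
Tree: (single bag)
With just one bag of size 3, the width is 3 − 1 = 2, so tw(G) ≤ 2. For the lower bound, the 3 vertices {1, 2, 3} are pairwise adjacent, and any tree decomposition puts a clique entirely inside one bag — forcing width ≥ 2. Combining the bounds, tw(G) = 2.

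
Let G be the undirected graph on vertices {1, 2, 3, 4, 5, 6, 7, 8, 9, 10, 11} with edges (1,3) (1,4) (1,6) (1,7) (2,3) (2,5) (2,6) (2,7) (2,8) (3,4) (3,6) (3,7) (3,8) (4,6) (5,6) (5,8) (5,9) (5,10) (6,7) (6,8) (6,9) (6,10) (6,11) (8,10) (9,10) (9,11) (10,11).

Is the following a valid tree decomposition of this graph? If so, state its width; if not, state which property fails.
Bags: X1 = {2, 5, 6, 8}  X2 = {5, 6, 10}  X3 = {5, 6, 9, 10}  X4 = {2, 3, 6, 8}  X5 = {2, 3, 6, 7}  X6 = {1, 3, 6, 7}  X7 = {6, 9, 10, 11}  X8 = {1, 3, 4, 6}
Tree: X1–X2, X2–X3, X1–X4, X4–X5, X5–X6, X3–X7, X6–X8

No — edge (8,10) lies in no bag.

A tree decomposition must satisfy three properties: every vertex lies in some bag; for every edge, both endpoints lie together in some bag; and for every vertex, the bags containing it form a connected subtree. Here edge (8,10) lies in no bag, so the decomposition is invalid.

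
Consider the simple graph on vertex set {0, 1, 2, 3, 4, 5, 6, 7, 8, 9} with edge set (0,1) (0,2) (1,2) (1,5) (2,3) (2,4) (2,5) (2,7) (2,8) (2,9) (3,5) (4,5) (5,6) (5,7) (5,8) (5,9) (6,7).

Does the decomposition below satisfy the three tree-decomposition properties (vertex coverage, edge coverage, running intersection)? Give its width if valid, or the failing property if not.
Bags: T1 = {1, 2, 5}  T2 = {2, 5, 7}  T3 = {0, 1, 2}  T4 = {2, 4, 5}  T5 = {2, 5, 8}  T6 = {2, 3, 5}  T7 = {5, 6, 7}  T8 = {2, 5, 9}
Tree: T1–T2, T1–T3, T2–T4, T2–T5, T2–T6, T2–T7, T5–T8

Every vertex of G appears in some bag (union = {0, 1, 2, 3, 4, 5, 6, 7, 8, 9}); every edge is covered by a bag; and for each vertex v the set of bags containing v is connected in the bag tree. The decomposition is therefore valid. The largest bag has 3 vertices, so the width is 2.

Yes; width 2.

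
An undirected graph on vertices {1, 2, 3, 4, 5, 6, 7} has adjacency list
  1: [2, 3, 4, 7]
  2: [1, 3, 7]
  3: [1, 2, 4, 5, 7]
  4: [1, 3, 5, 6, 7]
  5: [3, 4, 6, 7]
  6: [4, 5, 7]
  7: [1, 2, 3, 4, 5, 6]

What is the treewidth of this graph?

3

A width-3 tree decomposition is:
Bags: B1 = {1, 3, 4, 7}  B2 = {3, 4, 5, 7}  B3 = {4, 5, 6, 7}  B4 = {1, 2, 3, 7}
Tree: B1–B2, B2–B3, B1–B4
Each bag holds 4 vertices, so the decomposition has width 3, which upper-bounds the treewidth. For the lower bound, the 4 vertices {1, 2, 3, 7} are pairwise adjacent, and any tree decomposition puts a clique entirely inside one bag — forcing width ≥ 3. Therefore the treewidth is 3.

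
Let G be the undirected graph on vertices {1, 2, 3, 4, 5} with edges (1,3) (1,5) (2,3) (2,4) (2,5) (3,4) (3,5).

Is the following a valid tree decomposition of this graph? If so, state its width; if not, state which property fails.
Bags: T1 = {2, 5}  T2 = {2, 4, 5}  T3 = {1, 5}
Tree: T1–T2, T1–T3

No — vertex 3 appears in no bag.

A tree decomposition must satisfy three properties: every vertex lies in some bag; for every edge, both endpoints lie together in some bag; and for every vertex, the bags containing it form a connected subtree. Here vertex 3 appears in no bag, so the decomposition is invalid.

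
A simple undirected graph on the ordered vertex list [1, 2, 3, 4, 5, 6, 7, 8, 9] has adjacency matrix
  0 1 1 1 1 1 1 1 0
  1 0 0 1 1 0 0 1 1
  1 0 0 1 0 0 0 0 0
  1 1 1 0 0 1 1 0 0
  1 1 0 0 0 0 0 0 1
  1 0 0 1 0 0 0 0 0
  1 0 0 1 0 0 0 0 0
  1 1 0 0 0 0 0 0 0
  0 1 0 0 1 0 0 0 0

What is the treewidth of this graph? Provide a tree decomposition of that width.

Treewidth 2.
One such decomposition:
Bags: B1 = {1, 4, 7}  B2 = {1, 2, 4}  B3 = {1, 3, 4}  B4 = {1, 2, 5}  B5 = {1, 4, 6}  B6 = {1, 2, 8}  B7 = {2, 5, 9}
Tree: B1–B2, B2–B3, B2–B4, B3–B5, B4–B6, B4–B7

The largest bag has 3 vertices, giving width 2; this decomposition certifies tw(G) ≤ 2. On the other hand G contains the 3-clique {1, 2, 8}. A clique must lie in a single bag of any decomposition, so no decomposition can have width below 2. Hence tw(G) = 2 exactly.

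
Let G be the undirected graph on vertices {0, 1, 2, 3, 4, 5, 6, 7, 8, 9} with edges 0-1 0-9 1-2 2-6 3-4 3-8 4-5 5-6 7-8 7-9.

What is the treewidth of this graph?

2

A width-2 tree decomposition is:
Bags: B1 = {0, 7, 9}  B2 = {0, 1, 7}  B3 = {1, 2, 7}  B4 = {2, 6, 7}  B5 = {5, 6, 7}  B6 = {4, 5, 7}  B7 = {3, 4, 7}  B8 = {3, 7, 8}
Tree: B1–B2, B2–B3, B3–B4, B4–B5, B5–B6, B6–B7, B7–B8
The largest bag has 3 vertices, giving width 2; this decomposition certifies tw(G) ≤ 2. The edges 7–9–0–1–2–6–5–4–3–8–7 form a cycle, so G is not a tree and its treewidth is at least 2. Combining the bounds, tw(G) = 2.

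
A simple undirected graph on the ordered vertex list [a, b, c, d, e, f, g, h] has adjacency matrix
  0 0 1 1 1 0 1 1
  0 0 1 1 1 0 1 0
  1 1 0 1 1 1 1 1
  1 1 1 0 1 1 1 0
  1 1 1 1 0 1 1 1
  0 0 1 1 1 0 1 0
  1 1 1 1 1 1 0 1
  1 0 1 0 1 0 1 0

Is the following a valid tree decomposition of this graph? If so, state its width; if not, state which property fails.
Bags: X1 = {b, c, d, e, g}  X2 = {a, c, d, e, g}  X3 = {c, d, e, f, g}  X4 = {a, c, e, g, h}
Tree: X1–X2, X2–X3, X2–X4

Vertex coverage: the bags together contain {a, b, c, d, e, f, g, h}, the full vertex set. Edge coverage: each edge of G has both endpoints in at least one bag. Running intersection: for every vertex, the bags containing it form a connected subtree. All three properties hold, so this is a valid tree decomposition of width max|bag| − 1 = 4, and hence tw(G) ≤ 4.

Yes; width 4.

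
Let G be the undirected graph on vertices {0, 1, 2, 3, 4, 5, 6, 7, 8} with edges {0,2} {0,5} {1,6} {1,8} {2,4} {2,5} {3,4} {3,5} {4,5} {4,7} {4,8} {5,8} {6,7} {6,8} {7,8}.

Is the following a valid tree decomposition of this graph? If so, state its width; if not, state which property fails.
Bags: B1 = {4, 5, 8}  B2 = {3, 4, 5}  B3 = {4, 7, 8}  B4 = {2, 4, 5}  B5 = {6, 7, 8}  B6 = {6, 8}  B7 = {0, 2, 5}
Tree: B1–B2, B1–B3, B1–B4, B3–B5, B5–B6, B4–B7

No — vertex 1 appears in no bag.

A tree decomposition must satisfy three properties: every vertex lies in some bag; for every edge, both endpoints lie together in some bag; and for every vertex, the bags containing it form a connected subtree. Here vertex 1 appears in no bag, so the decomposition is invalid.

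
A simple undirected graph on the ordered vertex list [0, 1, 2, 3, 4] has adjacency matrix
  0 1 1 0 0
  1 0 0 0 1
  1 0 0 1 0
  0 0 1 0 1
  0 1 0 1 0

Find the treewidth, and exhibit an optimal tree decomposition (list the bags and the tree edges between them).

Every bag has size at most 3, so the width is 3 − 1 = 2 and tw(G) ≤ 2. For the lower bound, G contains the cycle 3–2–0–1–4–3, so G is not a forest; only forests have treewidth ≤ 1, hence tw(G) ≥ 2. The upper and lower bounds meet at 2, so that is the treewidth.

Treewidth 2.
One optimal decomposition is:
Bags: B1 = {0, 2, 3}  B2 = {0, 1, 3}  B3 = {1, 3, 4}
Tree: B1–B2, B2–B3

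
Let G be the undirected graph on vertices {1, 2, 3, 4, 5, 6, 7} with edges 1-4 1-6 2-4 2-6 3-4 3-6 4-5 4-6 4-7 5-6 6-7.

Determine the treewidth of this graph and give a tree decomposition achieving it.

Treewidth 2.
One such decomposition:
Bags: B1 = {4, 5, 6}  B2 = {2, 4, 6}  B3 = {3, 4, 6}  B4 = {1, 4, 6}  B5 = {4, 6, 7}
Tree: B1–B2, B1–B3, B1–B4, B3–B5

Every bag has size at most 3, so the width is 3 − 1 = 2 and tw(G) ≤ 2. For the lower bound, the 3 vertices {1, 4, 6} are pairwise adjacent, and any tree decomposition puts a clique entirely inside one bag — forcing width ≥ 2. Combining the bounds, tw(G) = 2.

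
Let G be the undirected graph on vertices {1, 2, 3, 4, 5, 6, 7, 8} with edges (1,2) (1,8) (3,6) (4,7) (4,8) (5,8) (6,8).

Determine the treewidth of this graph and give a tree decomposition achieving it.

Every bag has size at most 2, so the width is 2 − 1 = 1 and tw(G) ≤ 1. G has an edge, so its treewidth is at least 1. The upper and lower bounds meet at 1, so that is the treewidth.

Treewidth 1.
Bags: B1 = {4, 8}  B2 = {5, 8}  B3 = {1, 8}  B4 = {1, 2}  B5 = {4, 7}  B6 = {6, 8}  B7 = {3, 6}
Tree: B1–B2, B1–B3, B3–B4, B1–B5, B2–B6, B6–B7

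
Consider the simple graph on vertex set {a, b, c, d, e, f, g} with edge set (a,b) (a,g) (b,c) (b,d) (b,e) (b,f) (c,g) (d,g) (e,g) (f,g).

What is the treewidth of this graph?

2

A width-2 tree decomposition is:
Bags: B1 = {b, d, g}  B2 = {b, c, g}  B3 = {b, e, g}  B4 = {a, b, g}  B5 = {b, f, g}
Tree: B1–B2, B2–B3, B3–B4, B4–B5
The largest bag has 3 vertices, giving width 2; this decomposition certifies tw(G) ≤ 2. For the lower bound, G contains the cycle g–d–b–c–g, so G is not a forest; only forests have treewidth ≤ 1, hence tw(G) ≥ 2. The upper and lower bounds meet at 2, so that is the treewidth.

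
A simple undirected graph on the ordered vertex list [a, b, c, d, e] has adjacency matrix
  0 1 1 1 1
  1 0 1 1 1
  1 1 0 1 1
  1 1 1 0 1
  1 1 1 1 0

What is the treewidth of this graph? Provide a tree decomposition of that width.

Treewidth 4.
One optimal decomposition is:
Bags: B1 = {a, b, c, d, e}
Tree: (single bag)

A single bag containing all 5 vertices is trivially a valid decomposition of width 4. For the lower bound, the 5 vertices {a, b, c, d, e} are pairwise adjacent, and any tree decomposition puts a clique entirely inside one bag — forcing width ≥ 4. Combining the bounds, tw(G) = 4.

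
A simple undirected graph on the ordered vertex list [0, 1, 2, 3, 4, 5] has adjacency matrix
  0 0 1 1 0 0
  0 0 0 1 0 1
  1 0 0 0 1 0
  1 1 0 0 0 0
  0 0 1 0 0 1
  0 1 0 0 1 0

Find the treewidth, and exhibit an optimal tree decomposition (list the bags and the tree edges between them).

Treewidth 2.
One optimal decomposition is:
Bags: B1 = {1, 4, 5}  B2 = {1, 2, 4}  B3 = {0, 1, 2}  B4 = {0, 1, 3}
Tree: B1–B2, B2–B3, B3–B4

Each bag holds 3 vertices, so the decomposition has width 2, which upper-bounds the treewidth. The edges 1–5–4–2–0–3–1 form a cycle, so G is not a tree and its treewidth is at least 2. Therefore the treewidth is 2.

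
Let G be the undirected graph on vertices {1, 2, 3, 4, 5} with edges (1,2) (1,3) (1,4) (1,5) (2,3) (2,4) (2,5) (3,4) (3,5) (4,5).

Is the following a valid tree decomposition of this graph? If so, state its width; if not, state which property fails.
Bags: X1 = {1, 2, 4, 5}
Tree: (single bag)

No — vertex 3 appears in no bag.

A tree decomposition must satisfy three properties: every vertex lies in some bag; for every edge, both endpoints lie together in some bag; and for every vertex, the bags containing it form a connected subtree. Here vertex 3 appears in no bag, so the decomposition is invalid.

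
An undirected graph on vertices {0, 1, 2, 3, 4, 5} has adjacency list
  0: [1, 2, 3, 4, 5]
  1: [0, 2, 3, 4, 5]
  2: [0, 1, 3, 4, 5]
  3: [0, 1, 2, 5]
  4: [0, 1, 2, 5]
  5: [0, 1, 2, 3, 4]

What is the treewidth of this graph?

A width-4 tree decomposition is:
Bags: B1 = {0, 1, 2, 3, 5}  B2 = {0, 1, 2, 4, 5}
Tree: B1–B2
Each bag holds 5 vertices, so the decomposition has width 4, which upper-bounds the treewidth. On the other hand G contains the 5-clique {0, 1, 2, 3, 5}. A clique must lie in a single bag of any decomposition, so no decomposition can have width below 4. Combining the bounds, tw(G) = 4.

4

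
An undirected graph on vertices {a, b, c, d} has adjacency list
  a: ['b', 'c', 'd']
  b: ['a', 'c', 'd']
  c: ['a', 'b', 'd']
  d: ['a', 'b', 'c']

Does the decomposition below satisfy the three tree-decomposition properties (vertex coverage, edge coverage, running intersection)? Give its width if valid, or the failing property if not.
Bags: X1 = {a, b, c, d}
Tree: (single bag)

Every vertex of G appears in some bag (union = {a, b, c, d}); every edge is covered by a bag; and for each vertex v the set of bags containing v is connected in the bag tree. The decomposition is therefore valid. The largest bag has 4 vertices, so the width is 3.

Yes; width 3.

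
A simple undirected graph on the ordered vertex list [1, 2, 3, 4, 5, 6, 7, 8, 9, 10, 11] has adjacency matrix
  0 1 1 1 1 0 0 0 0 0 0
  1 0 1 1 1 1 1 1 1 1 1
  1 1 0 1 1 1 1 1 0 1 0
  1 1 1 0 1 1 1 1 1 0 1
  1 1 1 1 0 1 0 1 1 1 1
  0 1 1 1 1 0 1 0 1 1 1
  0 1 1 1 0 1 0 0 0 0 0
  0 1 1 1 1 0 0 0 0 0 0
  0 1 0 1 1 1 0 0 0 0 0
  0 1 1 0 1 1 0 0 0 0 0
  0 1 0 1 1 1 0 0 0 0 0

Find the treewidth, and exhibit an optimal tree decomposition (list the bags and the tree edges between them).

Treewidth 4.
One such decomposition:
Bags: B1 = {2, 3, 4, 5, 6}  B2 = {2, 3, 4, 6, 7}  B3 = {2, 4, 5, 6, 9}  B4 = {2, 3, 4, 5, 8}  B5 = {1, 2, 3, 4, 5}  B6 = {2, 4, 5, 6, 11}  B7 = {2, 3, 5, 6, 10}
Tree: B1–B2, B1–B3, B1–B4, B4–B5, B3–B6, B1–B7

The largest bag has 5 vertices, giving width 4; this decomposition certifies tw(G) ≤ 4. For the lower bound, the 5 vertices {2, 3, 5, 6, 10} are pairwise adjacent, and any tree decomposition puts a clique entirely inside one bag — forcing width ≥ 4. Therefore the treewidth is 4.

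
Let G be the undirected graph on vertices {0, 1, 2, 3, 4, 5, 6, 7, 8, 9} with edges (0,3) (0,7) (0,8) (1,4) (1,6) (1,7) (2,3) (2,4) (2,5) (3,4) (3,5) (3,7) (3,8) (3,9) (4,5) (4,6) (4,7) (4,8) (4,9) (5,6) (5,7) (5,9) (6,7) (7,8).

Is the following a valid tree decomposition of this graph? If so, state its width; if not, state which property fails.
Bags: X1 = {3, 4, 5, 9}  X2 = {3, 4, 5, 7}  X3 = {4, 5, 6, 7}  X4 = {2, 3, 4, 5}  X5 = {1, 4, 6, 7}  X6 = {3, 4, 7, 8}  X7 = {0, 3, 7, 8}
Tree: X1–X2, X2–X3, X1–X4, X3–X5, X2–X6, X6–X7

Checking the three conditions: (i) the bags cover all of {0, 1, 2, 3, 4, 5, 6, 7, 8, 9}; (ii) for each edge, some bag contains both endpoints; (iii) the bags containing any fixed vertex form a subtree. All hold, so the decomposition is valid with width 4 − 1 = 3.

Yes; width 3.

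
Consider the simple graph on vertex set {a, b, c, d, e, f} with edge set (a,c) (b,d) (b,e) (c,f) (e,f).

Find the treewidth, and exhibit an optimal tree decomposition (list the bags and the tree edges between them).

Treewidth 1.
One optimal decomposition is:
Bags: B1 = {b, d}  B2 = {b, e}  B3 = {e, f}  B4 = {c, f}  B5 = {a, c}
Tree: B1–B2, B2–B3, B3–B4, B4–B5

The largest bag has 2 vertices, giving width 1; this decomposition certifies tw(G) ≤ 1. G has an edge, so its treewidth is at least 1. Therefore the treewidth is 1.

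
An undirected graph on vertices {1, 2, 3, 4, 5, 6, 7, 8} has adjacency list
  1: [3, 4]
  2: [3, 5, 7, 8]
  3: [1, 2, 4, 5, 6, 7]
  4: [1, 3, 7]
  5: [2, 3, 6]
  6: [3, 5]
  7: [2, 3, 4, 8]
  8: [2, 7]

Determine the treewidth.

2

A width-2 tree decomposition is:
Bags: B1 = {3, 5, 6}  B2 = {2, 3, 5}  B3 = {2, 3, 7}  B4 = {3, 4, 7}  B5 = {1, 3, 4}  B6 = {2, 7, 8}
Tree: B1–B2, B2–B3, B3–B4, B4–B5, B3–B6
The largest bag has 3 vertices, giving width 2; this decomposition certifies tw(G) ≤ 2. For the lower bound, the 3 vertices {2, 7, 8} are pairwise adjacent, and any tree decomposition puts a clique entirely inside one bag — forcing width ≥ 2. Hence tw(G) = 2 exactly.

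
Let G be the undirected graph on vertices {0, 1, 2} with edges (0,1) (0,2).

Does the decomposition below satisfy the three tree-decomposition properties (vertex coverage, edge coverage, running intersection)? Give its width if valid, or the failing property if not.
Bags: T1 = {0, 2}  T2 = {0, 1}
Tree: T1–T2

Yes; width 1.

Checking the three conditions: (i) the bags cover all of {0, 1, 2}; (ii) for each edge, some bag contains both endpoints; (iii) the bags containing any fixed vertex form a subtree. All hold, so the decomposition is valid with width 2 − 1 = 1.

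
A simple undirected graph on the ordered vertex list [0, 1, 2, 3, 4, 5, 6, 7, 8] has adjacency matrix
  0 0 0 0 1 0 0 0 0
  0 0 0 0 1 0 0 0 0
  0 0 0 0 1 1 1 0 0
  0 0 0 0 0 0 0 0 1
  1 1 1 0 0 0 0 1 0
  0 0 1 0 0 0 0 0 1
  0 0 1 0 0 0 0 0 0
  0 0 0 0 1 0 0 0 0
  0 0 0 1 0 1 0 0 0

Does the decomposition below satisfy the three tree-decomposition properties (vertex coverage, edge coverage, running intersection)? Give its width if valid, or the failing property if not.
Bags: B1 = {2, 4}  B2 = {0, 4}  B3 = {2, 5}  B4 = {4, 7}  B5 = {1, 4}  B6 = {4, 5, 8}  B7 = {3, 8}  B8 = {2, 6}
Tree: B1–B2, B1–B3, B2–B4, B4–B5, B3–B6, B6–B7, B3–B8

No — bags containing vertex 4 are not connected in the tree.

A tree decomposition must satisfy three properties: every vertex lies in some bag; for every edge, both endpoints lie together in some bag; and for every vertex, the bags containing it form a connected subtree. Here bags containing vertex 4 are not connected in the tree, so the decomposition is invalid.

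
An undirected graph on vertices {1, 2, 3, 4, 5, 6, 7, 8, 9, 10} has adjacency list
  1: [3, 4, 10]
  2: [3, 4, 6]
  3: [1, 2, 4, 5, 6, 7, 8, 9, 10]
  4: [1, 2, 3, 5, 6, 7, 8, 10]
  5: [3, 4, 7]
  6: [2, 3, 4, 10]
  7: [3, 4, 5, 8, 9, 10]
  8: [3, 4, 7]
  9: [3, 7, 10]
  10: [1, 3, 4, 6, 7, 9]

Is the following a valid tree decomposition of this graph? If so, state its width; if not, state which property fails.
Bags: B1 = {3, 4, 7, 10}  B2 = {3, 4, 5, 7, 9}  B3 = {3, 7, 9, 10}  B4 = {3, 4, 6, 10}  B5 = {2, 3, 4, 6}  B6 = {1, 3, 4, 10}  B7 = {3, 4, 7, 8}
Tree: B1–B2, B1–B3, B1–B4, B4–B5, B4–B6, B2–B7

A tree decomposition must satisfy three properties: every vertex lies in some bag; for every edge, both endpoints lie together in some bag; and for every vertex, the bags containing it form a connected subtree. Here bags containing vertex 9 are not connected in the tree, so the decomposition is invalid.

No — bags containing vertex 9 are not connected in the tree.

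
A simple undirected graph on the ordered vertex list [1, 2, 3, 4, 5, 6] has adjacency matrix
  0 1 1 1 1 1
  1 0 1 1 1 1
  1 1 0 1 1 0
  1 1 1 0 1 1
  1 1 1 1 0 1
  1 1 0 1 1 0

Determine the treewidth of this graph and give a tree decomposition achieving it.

Treewidth 4.
One such decomposition:
Bags: B1 = {1, 2, 4, 5, 6}  B2 = {1, 2, 3, 4, 5}
Tree: B1–B2

Every bag has size at most 5, so the width is 5 − 1 = 4 and tw(G) ≤ 4. On the other hand G contains the 5-clique {1, 2, 3, 4, 5}. A clique must lie in a single bag of any decomposition, so no decomposition can have width below 4. Combining the bounds, tw(G) = 4.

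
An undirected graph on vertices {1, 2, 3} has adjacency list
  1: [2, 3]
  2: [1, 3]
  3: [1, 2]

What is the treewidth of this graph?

A width-2 tree decomposition is:
Bags: B1 = {1, 2, 3}
Tree: (single bag)
With just one bag of size 3, the width is 3 − 1 = 2, so tw(G) ≤ 2. Conversely, {1, 2, 3} is a clique of size 3, and the vertices of any clique must share a bag in every tree decomposition; so some bag has ≥ 3 vertices and tw(G) ≥ 2. Therefore the treewidth is 2.

2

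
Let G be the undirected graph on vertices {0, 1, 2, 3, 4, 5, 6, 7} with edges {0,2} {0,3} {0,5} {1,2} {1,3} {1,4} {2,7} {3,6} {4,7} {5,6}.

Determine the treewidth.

A width-2 tree decomposition is:
Bags: B1 = {3, 5, 6}  B2 = {0, 3, 5}  B3 = {0, 1, 3}  B4 = {0, 1, 2}  B5 = {1, 2, 4}  B6 = {2, 4, 7}
Tree: B1–B2, B2–B3, B3–B4, B4–B5, B5–B6
The largest bag has 3 vertices, giving width 2; this decomposition certifies tw(G) ≤ 2. Since 6–5–0–3–6 is a cycle in G, G is not acyclic. Forests are exactly the graphs of treewidth ≤ 1, so tw(G) ≥ 2. The upper and lower bounds meet at 2, so that is the treewidth.

2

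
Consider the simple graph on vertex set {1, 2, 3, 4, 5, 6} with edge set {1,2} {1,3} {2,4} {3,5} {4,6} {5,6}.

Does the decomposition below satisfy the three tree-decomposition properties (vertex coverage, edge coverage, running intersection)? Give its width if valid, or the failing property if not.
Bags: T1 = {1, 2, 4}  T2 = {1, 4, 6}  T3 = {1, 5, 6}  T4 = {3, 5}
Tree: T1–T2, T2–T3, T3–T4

A tree decomposition must satisfy three properties: every vertex lies in some bag; for every edge, both endpoints lie together in some bag; and for every vertex, the bags containing it form a connected subtree. Here edge (1,3) lies in no bag, so the decomposition is invalid.

No — edge (1,3) lies in no bag.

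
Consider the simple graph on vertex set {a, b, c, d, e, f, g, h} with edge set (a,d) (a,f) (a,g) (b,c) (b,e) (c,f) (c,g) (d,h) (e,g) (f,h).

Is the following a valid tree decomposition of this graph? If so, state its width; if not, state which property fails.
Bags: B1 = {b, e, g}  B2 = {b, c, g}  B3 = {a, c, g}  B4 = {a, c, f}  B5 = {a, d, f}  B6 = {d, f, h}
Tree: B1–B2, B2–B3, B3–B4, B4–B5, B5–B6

Every vertex of G appears in some bag (union = {a, b, c, d, e, f, g, h}); every edge is covered by a bag; and for each vertex v the set of bags containing v is connected in the bag tree. The decomposition is therefore valid. The largest bag has 3 vertices, so the width is 2.

Yes; width 2.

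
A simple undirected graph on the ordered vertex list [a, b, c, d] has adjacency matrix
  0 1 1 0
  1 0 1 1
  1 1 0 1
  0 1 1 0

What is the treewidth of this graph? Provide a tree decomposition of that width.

The largest bag has 3 vertices, giving width 2; this decomposition certifies tw(G) ≤ 2. On the other hand G contains the 3-clique {b, c, d}. A clique must lie in a single bag of any decomposition, so no decomposition can have width below 2. Combining the bounds, tw(G) = 2.

Treewidth 2.
Bags: B1 = {a, b, c}  B2 = {b, c, d}
Tree: B1–B2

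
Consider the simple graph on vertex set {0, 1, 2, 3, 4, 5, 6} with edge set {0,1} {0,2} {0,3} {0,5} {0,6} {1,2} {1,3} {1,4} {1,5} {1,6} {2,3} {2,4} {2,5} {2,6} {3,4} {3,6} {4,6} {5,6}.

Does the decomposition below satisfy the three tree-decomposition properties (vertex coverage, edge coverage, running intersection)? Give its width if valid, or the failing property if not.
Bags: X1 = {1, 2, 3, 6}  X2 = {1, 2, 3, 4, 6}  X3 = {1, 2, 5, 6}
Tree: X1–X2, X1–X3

A tree decomposition must satisfy three properties: every vertex lies in some bag; for every edge, both endpoints lie together in some bag; and for every vertex, the bags containing it form a connected subtree. Here vertex 0 appears in no bag, so the decomposition is invalid.

No — vertex 0 appears in no bag.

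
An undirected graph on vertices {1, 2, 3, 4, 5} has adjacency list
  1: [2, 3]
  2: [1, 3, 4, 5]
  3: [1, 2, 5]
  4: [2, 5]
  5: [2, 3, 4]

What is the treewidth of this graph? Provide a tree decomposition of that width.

Treewidth 2.
One such decomposition:
Bags: B1 = {2, 4, 5}  B2 = {2, 3, 5}  B3 = {1, 2, 3}
Tree: B1–B2, B2–B3

The largest bag has 3 vertices, giving width 2; this decomposition certifies tw(G) ≤ 2. On the other hand G contains the 3-clique {1, 2, 3}. A clique must lie in a single bag of any decomposition, so no decomposition can have width below 2. Combining the bounds, tw(G) = 2.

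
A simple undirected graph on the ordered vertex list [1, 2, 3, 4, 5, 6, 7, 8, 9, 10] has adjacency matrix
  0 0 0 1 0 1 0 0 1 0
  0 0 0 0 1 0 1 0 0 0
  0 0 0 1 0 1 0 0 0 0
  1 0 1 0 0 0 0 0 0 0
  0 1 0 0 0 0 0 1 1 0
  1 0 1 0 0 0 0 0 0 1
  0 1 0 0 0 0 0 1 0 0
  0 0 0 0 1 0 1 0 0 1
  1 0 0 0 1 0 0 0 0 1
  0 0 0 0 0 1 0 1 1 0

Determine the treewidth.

2

A width-2 tree decomposition is:
Bags: B1 = {2, 7, 8}  B2 = {2, 5, 8}  B3 = {5, 8, 10}  B4 = {5, 9, 10}  B5 = {6, 9, 10}  B6 = {1, 6, 9}  B7 = {1, 3, 6}  B8 = {1, 3, 4}
Tree: B1–B2, B2–B3, B3–B4, B4–B5, B5–B6, B6–B7, B7–B8
Each bag holds 3 vertices, so the decomposition has width 2, which upper-bounds the treewidth. Since 7–2–5–8–7 is a cycle in G, G is not acyclic. Forests are exactly the graphs of treewidth ≤ 1, so tw(G) ≥ 2. Combining the bounds, tw(G) = 2.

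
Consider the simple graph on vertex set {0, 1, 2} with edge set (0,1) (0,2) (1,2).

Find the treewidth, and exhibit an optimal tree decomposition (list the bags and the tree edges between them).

A single bag containing all 3 vertices is trivially a valid decomposition of width 2. On the other hand G contains the 3-clique {0, 1, 2}. A clique must lie in a single bag of any decomposition, so no decomposition can have width below 2. Combining the bounds, tw(G) = 2.

Treewidth 2.
One such decomposition:
Bags: B1 = {0, 1, 2}
Tree: (single bag)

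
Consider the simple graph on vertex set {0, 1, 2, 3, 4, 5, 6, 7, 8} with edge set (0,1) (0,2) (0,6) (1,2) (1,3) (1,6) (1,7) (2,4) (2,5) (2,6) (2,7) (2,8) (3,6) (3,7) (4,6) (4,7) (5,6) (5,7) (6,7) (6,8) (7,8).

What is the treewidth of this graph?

A width-3 tree decomposition is:
Bags: B1 = {1, 3, 6, 7}  B2 = {1, 2, 6, 7}  B3 = {2, 5, 6, 7}  B4 = {0, 1, 2, 6}  B5 = {2, 4, 6, 7}  B6 = {2, 6, 7, 8}
Tree: B1–B2, B2–B3, B2–B4, B3–B5, B2–B6
The largest bag has 4 vertices, giving width 3; this decomposition certifies tw(G) ≤ 3. For the lower bound, the 4 vertices {0, 1, 2, 6} are pairwise adjacent, and any tree decomposition puts a clique entirely inside one bag — forcing width ≥ 3. The upper and lower bounds meet at 3, so that is the treewidth.

3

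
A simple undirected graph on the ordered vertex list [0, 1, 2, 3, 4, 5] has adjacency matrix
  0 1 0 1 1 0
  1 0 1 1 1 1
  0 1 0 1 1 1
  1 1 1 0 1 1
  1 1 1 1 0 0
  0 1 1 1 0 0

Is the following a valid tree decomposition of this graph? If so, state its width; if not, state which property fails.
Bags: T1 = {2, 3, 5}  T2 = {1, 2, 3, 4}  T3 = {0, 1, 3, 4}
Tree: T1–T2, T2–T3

A tree decomposition must satisfy three properties: every vertex lies in some bag; for every edge, both endpoints lie together in some bag; and for every vertex, the bags containing it form a connected subtree. Here edge (1,5) lies in no bag, so the decomposition is invalid.

No — edge (1,5) lies in no bag.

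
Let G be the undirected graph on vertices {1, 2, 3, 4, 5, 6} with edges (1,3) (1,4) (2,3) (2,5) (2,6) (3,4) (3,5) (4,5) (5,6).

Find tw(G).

2

A width-2 tree decomposition is:
Bags: B1 = {3, 4, 5}  B2 = {2, 3, 5}  B3 = {1, 3, 4}  B4 = {2, 5, 6}
Tree: B1–B2, B1–B3, B2–B4
The largest bag has 3 vertices, giving width 2; this decomposition certifies tw(G) ≤ 2. Conversely, {2, 3, 5} is a clique of size 3, and the vertices of any clique must share a bag in every tree decomposition; so some bag has ≥ 3 vertices and tw(G) ≥ 2. The upper and lower bounds meet at 2, so that is the treewidth.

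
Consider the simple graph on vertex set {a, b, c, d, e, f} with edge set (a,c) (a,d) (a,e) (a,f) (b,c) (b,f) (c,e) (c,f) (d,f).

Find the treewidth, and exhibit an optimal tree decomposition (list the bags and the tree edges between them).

Treewidth 2.
One such decomposition:
Bags: B1 = {a, c, f}  B2 = {a, c, e}  B3 = {b, c, f}  B4 = {a, d, f}
Tree: B1–B2, B1–B3, B1–B4

Every bag has size at most 3, so the width is 3 − 1 = 2 and tw(G) ≤ 2. On the other hand G contains the 3-clique {a, d, f}. A clique must lie in a single bag of any decomposition, so no decomposition can have width below 2. The upper and lower bounds meet at 2, so that is the treewidth.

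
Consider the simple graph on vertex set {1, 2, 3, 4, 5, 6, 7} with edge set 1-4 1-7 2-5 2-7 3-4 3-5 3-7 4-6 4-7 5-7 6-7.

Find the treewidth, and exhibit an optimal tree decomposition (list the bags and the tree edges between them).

Every bag has size at most 3, so the width is 3 − 1 = 2 and tw(G) ≤ 2. Conversely, {2, 5, 7} is a clique of size 3, and the vertices of any clique must share a bag in every tree decomposition; so some bag has ≥ 3 vertices and tw(G) ≥ 2. Hence tw(G) = 2 exactly.

Treewidth 2.
One such decomposition:
Bags: B1 = {3, 4, 7}  B2 = {4, 6, 7}  B3 = {3, 5, 7}  B4 = {2, 5, 7}  B5 = {1, 4, 7}
Tree: B1–B2, B1–B3, B3–B4, B2–B5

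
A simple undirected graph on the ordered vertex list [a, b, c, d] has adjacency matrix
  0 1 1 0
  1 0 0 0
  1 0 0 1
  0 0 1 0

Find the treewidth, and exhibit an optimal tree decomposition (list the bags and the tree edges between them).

Treewidth 1.
One such decomposition:
Bags: B1 = {a, c}  B2 = {c, d}  B3 = {a, b}
Tree: B1–B2, B1–B3

Each bag holds 2 vertices, so the decomposition has width 1, which upper-bounds the treewidth. Since G has at least one edge (e.g. a–c), it is not an edgeless graph, so tw(G) ≥ 1. Therefore the treewidth is 1.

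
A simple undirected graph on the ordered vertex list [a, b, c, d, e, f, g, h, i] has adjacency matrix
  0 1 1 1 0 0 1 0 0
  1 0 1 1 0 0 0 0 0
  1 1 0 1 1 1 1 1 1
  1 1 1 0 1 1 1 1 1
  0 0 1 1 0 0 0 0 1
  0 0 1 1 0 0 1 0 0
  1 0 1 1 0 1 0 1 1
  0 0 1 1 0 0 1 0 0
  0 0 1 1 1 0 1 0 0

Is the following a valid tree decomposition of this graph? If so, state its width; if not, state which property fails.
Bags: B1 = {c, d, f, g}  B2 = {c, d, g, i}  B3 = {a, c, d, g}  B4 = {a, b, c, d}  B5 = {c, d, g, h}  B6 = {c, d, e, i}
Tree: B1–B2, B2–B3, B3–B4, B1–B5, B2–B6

Yes; width 3.

Checking the three conditions: (i) the bags cover all of {a, b, c, d, e, f, g, h, i}; (ii) for each edge, some bag contains both endpoints; (iii) the bags containing any fixed vertex form a subtree. All hold, so the decomposition is valid with width 4 − 1 = 3.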